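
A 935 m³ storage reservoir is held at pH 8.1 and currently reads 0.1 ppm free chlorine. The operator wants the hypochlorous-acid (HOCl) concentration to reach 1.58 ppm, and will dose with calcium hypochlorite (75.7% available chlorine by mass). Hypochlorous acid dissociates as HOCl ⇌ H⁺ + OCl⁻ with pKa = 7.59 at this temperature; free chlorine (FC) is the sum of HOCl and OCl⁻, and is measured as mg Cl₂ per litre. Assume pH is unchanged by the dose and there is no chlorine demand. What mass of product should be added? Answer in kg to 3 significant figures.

Volume: 935 m³ = 935,000 L.
[OCl⁻]/[HOCl] = 10^(pH − pKa) = 10^(8.1 − 7.59) = 3.236; fraction as HOCl = 1/(1 + 3.236) = 0.2361.
Free chlorine required for 1.58 ppm HOCl: 1.58 / 0.2361 = 6.693 ppm.
FC to add: 6.693 − 0.1 = 6.593 mg/L as Cl₂.
Cl₂ equivalent: 6.593 mg/L × 935,000 L = 6164 g.
Product at 75.7% available Cl: 6164 / 0.757 = 8143 g.

8.14 kg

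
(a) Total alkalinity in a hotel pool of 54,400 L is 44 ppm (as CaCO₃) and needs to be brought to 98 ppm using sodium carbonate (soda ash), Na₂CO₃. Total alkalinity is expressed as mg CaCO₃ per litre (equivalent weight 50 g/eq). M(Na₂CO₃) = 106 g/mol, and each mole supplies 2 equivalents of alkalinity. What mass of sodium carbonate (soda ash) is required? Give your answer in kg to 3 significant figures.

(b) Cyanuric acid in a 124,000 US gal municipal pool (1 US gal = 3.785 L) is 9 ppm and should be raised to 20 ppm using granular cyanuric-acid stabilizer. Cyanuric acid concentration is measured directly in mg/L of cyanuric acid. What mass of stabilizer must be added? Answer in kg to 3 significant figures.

(a) Alkalinity to add: (98 − 44) = 54 mg/L as CaCO₃ × 54,400 L = 2938 g as CaCO₃.
(a) Equivalents: 2938 g ÷ 50 g/eq = 58.75 eq.
(a) Each mole of Na₂CO₃ supplies 2 eq, so 58.75 / 2 = 29.38 mol.
(a) Mass: 29.38 mol × 106 g/mol = 3114 g.

(b) Volume: 124,000 US gal × 3.785 L/gal = 469,340 L.
(b) CYA to add: (20 − 9) = 11 mg/L × 469,340 L = 5163 g cyanuric acid.

(a) 3.11 kg; (b) 5.16 kg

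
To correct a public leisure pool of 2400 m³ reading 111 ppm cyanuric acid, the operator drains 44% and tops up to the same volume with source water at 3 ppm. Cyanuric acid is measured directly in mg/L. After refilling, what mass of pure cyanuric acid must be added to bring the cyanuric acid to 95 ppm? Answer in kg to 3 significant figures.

Volume: 2400 m³ = 2,400,000 L.
After draining 44% and refilling: 111 × 0.56 + 3 × 0.44 = 63.48 ppm.
Deficit to target: 95 − 63.48 = 31.52 mg/L.
Mass: 31.52 mg/L × 2,400,000 L = 75,650 g cyanuric acid.

75.6 kg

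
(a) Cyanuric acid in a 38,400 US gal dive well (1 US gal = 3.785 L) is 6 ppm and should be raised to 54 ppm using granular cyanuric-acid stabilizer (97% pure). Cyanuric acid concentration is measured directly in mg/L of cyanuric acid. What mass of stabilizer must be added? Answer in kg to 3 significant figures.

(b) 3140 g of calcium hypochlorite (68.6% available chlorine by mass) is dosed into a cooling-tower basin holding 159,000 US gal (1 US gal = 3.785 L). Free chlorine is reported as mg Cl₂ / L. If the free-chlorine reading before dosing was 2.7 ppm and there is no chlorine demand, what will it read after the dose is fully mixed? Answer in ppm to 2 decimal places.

(a) Volume: 38,400 US gal × 3.785 L/gal = 145,344 L.
(a) CYA to add: (54 − 6) = 48 mg/L × 145,344 L = 6977 g cyanuric acid.
(a) At 97% purity: 6977 / 0.97 = 7192 g product.

(b) Volume: 159,000 US gal × 3.785 L/gal = 601,815 L.
(b) Available chlorine delivered: 3140 g × 0.686 = 2154 g as Cl₂.
(b) Concentration rise: 2154 g / 601,815 L = 3.579 mg/L = 3.58 ppm.
(b) Final FC: 2.7 + 3.58 = 6.28 ppm.

(a) 7.19 kg; (b) 6.28 ppm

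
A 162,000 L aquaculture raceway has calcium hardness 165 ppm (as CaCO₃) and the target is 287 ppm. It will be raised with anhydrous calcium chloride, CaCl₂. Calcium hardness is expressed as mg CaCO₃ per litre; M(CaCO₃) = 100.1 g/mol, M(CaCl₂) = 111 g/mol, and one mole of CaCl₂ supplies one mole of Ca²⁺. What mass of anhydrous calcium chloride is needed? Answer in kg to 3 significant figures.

21.9 kg

Hardness to add: (287 − 165) = 122 mg/L as CaCO₃ × 162,000 L = 19,760 g as CaCO₃.
Moles of Ca²⁺ (1 mol Ca²⁺ ≡ 1 mol CaCO₃): 19,760 / 100.1 g/mol = 197.4 mol.
Mass of CaCl₂: 197.4 × 111 = 21,920 g.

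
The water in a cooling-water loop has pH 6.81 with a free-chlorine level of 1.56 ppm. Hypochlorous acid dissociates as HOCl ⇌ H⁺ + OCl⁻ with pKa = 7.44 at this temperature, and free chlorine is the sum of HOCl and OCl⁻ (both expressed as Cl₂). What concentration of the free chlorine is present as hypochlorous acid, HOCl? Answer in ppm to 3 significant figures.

1.26 ppm

[OCl⁻]/[HOCl] = 10^(pH − pKa) = 10^(6.81 − 7.44) = 10^-0.63 = 0.2344.
Fraction as HOCl = 1 / (1 + 0.2344) = 0.8101.
HOCl = 0.8101 × 1.56 ppm = 1.264 ppm.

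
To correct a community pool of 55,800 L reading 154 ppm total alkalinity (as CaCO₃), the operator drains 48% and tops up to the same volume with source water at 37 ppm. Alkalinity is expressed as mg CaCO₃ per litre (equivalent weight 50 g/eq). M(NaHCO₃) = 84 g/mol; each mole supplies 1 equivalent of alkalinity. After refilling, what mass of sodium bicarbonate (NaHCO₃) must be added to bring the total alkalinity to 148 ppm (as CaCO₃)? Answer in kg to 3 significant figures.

After draining 48% and refilling: 154 × 0.52 + 37 × 0.48 = 97.84 ppm.
Deficit to target: 148 − 97.84 = 50.16 mg/L.
As CaCO₃: 50.16 mg/L × 55,800 L = 2799 g; ÷ 50 g/eq ÷ 1 = 55.98 mol NaHCO₃.
Mass: 55.98 × 84 = 4702 g.

4.70 kg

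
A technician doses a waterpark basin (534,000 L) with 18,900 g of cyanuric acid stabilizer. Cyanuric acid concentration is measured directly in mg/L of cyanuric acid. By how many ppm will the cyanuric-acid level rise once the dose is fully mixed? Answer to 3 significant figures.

35.4 ppm

Rise: 18,900 g / 534,000 L × 1000 = 35.39 mg/L.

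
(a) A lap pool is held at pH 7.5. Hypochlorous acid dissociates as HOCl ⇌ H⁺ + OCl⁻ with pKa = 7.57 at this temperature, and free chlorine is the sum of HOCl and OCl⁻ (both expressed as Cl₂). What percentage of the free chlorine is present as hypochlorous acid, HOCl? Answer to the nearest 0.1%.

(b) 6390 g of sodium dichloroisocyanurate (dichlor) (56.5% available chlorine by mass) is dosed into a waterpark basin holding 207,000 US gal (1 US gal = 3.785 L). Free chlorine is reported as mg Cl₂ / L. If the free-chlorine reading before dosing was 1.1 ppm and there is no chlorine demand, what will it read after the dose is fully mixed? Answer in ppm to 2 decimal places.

(a) 54.0%; (b) 5.71 ppm

(a) [OCl⁻]/[HOCl] = 10^(pH − pKa) = 10^(7.5 − 7.57) = 10^-0.07 = 0.8511.
(a) Fraction as HOCl = 1 / (1 + 0.8511) = 0.5402.

(b) Volume: 207,000 US gal × 3.785 L/gal = 783,495 L.
(b) Available chlorine delivered: 6390 g × 0.565 = 3610 g as Cl₂.
(b) Concentration rise: 3610 g / 783,495 L = 4.608 mg/L = 4.61 ppm.
(b) Final FC: 1.1 + 4.61 = 5.71 ppm.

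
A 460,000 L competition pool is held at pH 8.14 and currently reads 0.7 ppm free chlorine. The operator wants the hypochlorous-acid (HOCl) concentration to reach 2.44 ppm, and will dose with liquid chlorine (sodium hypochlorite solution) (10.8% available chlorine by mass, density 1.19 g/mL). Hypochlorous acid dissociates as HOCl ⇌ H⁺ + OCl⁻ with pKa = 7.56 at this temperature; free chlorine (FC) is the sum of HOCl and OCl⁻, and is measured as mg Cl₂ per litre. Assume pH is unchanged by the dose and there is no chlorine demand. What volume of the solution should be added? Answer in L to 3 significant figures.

39.4 L

[OCl⁻]/[HOCl] = 10^(pH − pKa) = 10^(8.14 − 7.56) = 3.802; fraction as HOCl = 1/(1 + 3.802) = 0.2083.
Free chlorine required for 2.44 ppm HOCl: 2.44 / 0.2083 = 11.72 ppm.
FC to add: 11.72 − 0.7 = 11.02 mg/L as Cl₂.
Cl₂ equivalent: 11.02 mg/L × 460,000 L = 5068 g.
Product at 10.8% available Cl: 5068 / 0.108 = 46,920 g.
Volume: 46,920 g ÷ 1.19 g/mL = 39,430 mL.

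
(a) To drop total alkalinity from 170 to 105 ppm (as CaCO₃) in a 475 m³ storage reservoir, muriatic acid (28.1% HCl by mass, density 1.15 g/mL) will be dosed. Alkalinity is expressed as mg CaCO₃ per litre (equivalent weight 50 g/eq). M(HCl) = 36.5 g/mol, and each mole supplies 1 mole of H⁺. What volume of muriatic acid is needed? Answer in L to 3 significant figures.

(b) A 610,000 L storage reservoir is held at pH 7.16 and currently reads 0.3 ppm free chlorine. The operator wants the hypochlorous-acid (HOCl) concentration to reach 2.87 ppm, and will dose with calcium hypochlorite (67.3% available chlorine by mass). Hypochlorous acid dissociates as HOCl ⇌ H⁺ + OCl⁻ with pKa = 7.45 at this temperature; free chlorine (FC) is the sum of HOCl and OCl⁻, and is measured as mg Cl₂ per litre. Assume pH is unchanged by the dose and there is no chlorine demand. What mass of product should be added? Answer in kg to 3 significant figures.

(a) 69.7 L; (b) 3.66 kg

(a) Volume: 475 m³ = 475,000 L.
(a) Alkalinity to neutralize: (170 − 105) = 65 mg/L as CaCO₃ × 475,000 L = 30,880 g as CaCO₃.
(a) Equivalents of H⁺ required: 30,880 ÷ 50 g/eq = 617.5 eq = 617.5 mol HCl.
(a) Mass of HCl: 617.5 × 36.5 = 22,540 g.
(a) Mass of 28.1% solution: 22,540 / 0.281 = 80,210 g.
(a) Volume: 80,210 g ÷ 1.15 g/mL = 69,750 mL.

(b) [OCl⁻]/[HOCl] = 10^(pH − pKa) = 10^(7.16 − 7.45) = 0.5129; fraction as HOCl = 1/(1 + 0.5129) = 0.661.
(b) Free chlorine required for 2.87 ppm HOCl: 2.87 / 0.661 = 4.342 ppm.
(b) FC to add: 4.342 − 0.3 = 4.042 mg/L as Cl₂.
(b) Cl₂ equivalent: 4.042 mg/L × 610,000 L = 2466 g.
(b) Product at 67.3% available Cl: 2466 / 0.673 = 3664 g.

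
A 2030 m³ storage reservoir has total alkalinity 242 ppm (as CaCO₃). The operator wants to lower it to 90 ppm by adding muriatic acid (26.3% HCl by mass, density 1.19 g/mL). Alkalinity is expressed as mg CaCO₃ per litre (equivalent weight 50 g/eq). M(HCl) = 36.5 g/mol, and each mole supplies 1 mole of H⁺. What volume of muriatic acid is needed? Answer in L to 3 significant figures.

720 L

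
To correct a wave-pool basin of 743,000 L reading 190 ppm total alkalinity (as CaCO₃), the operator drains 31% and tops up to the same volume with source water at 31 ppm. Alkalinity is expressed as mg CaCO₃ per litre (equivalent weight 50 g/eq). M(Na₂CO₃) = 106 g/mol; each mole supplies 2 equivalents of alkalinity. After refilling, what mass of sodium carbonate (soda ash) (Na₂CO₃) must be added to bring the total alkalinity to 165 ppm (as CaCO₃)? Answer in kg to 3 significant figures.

19.1 kg

After draining 31% and refilling: 190 × 0.69 + 31 × 0.31 = 140.71 ppm.
Deficit to target: 165 − 140.71 = 24.29 mg/L.
As CaCO₃: 24.29 mg/L × 743,000 L = 18,050 g; ÷ 50 g/eq ÷ 2 = 180.5 mol Na₂CO₃.
Mass: 180.5 × 106 = 19,130 g.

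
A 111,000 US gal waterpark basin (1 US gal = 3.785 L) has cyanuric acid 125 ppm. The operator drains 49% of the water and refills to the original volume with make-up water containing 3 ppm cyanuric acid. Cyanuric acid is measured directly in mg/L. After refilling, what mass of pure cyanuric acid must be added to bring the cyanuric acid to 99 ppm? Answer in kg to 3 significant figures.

14.2 kg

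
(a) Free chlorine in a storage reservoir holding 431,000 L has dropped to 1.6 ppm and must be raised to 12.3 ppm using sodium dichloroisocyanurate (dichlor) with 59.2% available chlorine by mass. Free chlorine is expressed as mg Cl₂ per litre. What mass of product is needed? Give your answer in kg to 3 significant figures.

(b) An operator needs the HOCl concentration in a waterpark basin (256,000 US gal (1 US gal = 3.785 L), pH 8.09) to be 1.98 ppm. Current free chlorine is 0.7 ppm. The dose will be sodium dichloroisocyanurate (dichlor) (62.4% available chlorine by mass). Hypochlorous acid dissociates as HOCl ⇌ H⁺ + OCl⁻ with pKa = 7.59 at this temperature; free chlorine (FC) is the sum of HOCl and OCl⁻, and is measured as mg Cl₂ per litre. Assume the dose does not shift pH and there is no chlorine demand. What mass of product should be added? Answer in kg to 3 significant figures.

(a) Chlorine deficit: 12.3 − 1.6 = 10.7 ppm = 10.7 mg/L as Cl₂.
(a) Cl₂ equivalent needed: 10.7 mg/L × 431,000 L = 4,612,000 mg = 4612 g.
(a) Product at 59.2% available chlorine: 4612 / 0.592 = 7790 g.

(b) Volume: 256,000 US gal × 3.785 L/gal = 968,960 L.
(b) [OCl⁻]/[HOCl] = 10^(pH − pKa) = 10^(8.09 − 7.59) = 3.162; fraction as HOCl = 1/(1 + 3.162) = 0.2403.
(b) Free chlorine required for 1.98 ppm HOCl: 1.98 / 0.2403 = 8.241 ppm.
(b) FC to add: 8.241 − 0.7 = 7.541 mg/L as Cl₂.
(b) Cl₂ equivalent: 7.541 mg/L × 968,960 L = 7307 g.
(b) Product at 62.4% available Cl: 7307 / 0.624 = 11,710 g.

(a) 7.79 kg; (b) 11.7 kg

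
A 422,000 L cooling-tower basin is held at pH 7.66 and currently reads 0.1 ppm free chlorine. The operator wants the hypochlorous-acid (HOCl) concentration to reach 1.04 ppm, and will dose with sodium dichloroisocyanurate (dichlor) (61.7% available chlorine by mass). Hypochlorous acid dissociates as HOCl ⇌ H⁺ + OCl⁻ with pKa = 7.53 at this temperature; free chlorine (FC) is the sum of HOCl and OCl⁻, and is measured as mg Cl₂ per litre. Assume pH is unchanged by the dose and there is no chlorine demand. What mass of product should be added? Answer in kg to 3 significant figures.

1.60 kg

[OCl⁻]/[HOCl] = 10^(pH − pKa) = 10^(7.66 − 7.53) = 1.349; fraction as HOCl = 1/(1 + 1.349) = 0.4257.
Free chlorine required for 1.04 ppm HOCl: 1.04 / 0.4257 = 2.443 ppm.
FC to add: 2.443 − 0.1 = 2.343 mg/L as Cl₂.
Cl₂ equivalent: 2.343 mg/L × 422,000 L = 988.7 g.
Product at 61.7% available Cl: 988.7 / 0.617 = 1602 g.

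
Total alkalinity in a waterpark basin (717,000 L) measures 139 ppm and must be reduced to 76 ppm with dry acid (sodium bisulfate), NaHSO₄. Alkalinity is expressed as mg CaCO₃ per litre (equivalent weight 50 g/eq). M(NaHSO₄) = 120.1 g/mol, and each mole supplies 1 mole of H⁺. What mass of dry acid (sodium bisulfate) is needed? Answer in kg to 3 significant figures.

Alkalinity to neutralize: (139 − 76) = 63 mg/L as CaCO₃ × 717,000 L = 45,170 g as CaCO₃.
Equivalents of H⁺ required: 45,170 ÷ 50 g/eq = 903.4 eq = 903.4 mol NaHSO₄.
Mass of NaHSO₄: 903.4 × 120.1 = 108,500 g.

109 kg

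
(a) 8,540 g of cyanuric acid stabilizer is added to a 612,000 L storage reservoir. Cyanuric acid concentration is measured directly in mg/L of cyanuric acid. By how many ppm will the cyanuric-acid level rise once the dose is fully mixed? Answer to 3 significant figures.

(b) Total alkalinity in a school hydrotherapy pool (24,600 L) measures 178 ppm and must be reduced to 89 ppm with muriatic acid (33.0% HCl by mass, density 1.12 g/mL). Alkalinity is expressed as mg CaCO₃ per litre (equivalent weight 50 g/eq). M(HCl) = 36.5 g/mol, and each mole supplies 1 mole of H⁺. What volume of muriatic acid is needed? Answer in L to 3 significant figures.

(a) Rise: 8,540 g / 612,000 L × 1000 = 13.95 mg/L.

(b) Alkalinity to neutralize: (178 − 89) = 89 mg/L as CaCO₃ × 24,600 L = 2189 g as CaCO₃.
(b) Equivalents of H⁺ required: 2189 ÷ 50 g/eq = 43.79 eq = 43.79 mol HCl.
(b) Mass of HCl: 43.79 × 36.5 = 1598 g.
(b) Mass of 33.0% solution: 1598 / 0.33 = 4843 g.
(b) Volume: 4843 g ÷ 1.12 g/mL = 4324 mL.

(a) 14.0 ppm; (b) 4.32 L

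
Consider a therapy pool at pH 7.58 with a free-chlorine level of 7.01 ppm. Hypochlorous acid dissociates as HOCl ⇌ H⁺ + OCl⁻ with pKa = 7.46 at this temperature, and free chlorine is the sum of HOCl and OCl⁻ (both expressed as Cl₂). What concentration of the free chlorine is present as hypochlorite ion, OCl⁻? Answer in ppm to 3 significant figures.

[OCl⁻]/[HOCl] = 10^(pH − pKa) = 10^(7.58 − 7.46) = 10^0.12 = 1.318.
Fraction as HOCl = 1 / (1 + 1.318) = 0.4314.
OCl⁻ = (1 − 0.4314) × 7.01 ppm = 3.986 ppm.

3.99 ppm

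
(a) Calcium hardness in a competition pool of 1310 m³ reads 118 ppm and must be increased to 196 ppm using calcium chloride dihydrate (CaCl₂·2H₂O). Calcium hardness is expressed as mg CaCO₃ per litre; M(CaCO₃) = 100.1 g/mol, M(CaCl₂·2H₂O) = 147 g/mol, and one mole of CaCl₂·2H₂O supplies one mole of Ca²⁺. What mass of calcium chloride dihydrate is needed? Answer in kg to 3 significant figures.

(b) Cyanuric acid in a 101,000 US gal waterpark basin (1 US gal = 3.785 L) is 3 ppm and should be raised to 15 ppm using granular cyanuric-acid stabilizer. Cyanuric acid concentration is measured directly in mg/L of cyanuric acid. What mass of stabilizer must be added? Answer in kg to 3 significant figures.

(a) 150 kg; (b) 4.59 kg

(a) Volume: 1310 m³ = 1,310,000 L.
(a) Hardness to add: (196 − 118) = 78 mg/L as CaCO₃ × 1,310,000 L = 102,200 g as CaCO₃.
(a) Moles of Ca²⁺ (1 mol Ca²⁺ ≡ 1 mol CaCO₃): 102,200 / 100.1 g/mol = 1021 mol.
(a) Mass of CaCl₂·2H₂O: 1021 × 147 = 150,100 g.

(b) Volume: 101,000 US gal × 3.785 L/gal = 382,285 L.
(b) CYA to add: (15 − 3) = 12 mg/L × 382,285 L = 4587 g cyanuric acid.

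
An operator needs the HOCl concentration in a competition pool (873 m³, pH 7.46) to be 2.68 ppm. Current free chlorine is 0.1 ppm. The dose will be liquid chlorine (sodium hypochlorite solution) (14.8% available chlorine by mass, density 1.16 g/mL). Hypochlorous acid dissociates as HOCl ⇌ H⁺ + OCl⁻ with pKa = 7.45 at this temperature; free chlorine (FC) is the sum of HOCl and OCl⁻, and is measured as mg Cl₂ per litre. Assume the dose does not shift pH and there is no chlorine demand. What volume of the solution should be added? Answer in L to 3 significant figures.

27.1 L

Volume: 873 m³ = 873,000 L.
[OCl⁻]/[HOCl] = 10^(pH − pKa) = 10^(7.46 − 7.45) = 1.023; fraction as HOCl = 1/(1 + 1.023) = 0.4942.
Free chlorine required for 2.68 ppm HOCl: 2.68 / 0.4942 = 5.422 ppm.
FC to add: 5.422 − 0.1 = 5.322 mg/L as Cl₂.
Cl₂ equivalent: 5.322 mg/L × 873,000 L = 4646 g.
Product at 14.8% available Cl: 4646 / 0.148 = 31,400 g.
Volume: 31,400 g ÷ 1.16 g/mL = 27,060 mL.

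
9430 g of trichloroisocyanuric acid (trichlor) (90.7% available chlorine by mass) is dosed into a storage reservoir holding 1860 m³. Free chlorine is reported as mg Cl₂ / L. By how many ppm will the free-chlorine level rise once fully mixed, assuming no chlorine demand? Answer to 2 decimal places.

Volume: 1860 m³ = 1,860,000 L.
Available chlorine delivered: 9430 g × 0.907 = 8553 g as Cl₂.
Concentration rise: 8553 g / 1,860,000 L = 4.598 mg/L = 4.60 ppm.

4.60 ppm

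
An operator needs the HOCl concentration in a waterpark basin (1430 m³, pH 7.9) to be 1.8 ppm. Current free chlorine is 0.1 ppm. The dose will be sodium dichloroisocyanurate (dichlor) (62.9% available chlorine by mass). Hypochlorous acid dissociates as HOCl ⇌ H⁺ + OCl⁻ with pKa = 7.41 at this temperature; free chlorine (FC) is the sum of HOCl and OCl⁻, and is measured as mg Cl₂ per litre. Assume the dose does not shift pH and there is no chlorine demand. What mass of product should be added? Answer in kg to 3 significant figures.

Volume: 1430 m³ = 1,430,000 L.
[OCl⁻]/[HOCl] = 10^(pH − pKa) = 10^(7.9 − 7.41) = 3.09; fraction as HOCl = 1/(1 + 3.09) = 0.2445.
Free chlorine required for 1.8 ppm HOCl: 1.8 / 0.2445 = 7.363 ppm.
FC to add: 7.363 − 0.1 = 7.263 mg/L as Cl₂.
Cl₂ equivalent: 7.263 mg/L × 1,430,000 L = 10,390 g.
Product at 62.9% available Cl: 10,390 / 0.629 = 16,510 g.

16.5 kg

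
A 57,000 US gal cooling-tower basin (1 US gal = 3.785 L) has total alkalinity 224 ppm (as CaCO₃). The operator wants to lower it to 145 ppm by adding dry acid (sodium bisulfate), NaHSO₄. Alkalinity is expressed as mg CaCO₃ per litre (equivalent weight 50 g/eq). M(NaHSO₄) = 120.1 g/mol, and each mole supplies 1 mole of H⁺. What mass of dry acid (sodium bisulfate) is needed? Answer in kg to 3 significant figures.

40.9 kg

Volume: 57,000 US gal × 3.785 L/gal = 215,745 L.
Alkalinity to neutralize: (224 − 145) = 79 mg/L as CaCO₃ × 215,745 L = 17,040 g as CaCO₃.
Equivalents of H⁺ required: 17,040 ÷ 50 g/eq = 340.9 eq = 340.9 mol NaHSO₄.
Mass of NaHSO₄: 340.9 × 120.1 = 40,940 g.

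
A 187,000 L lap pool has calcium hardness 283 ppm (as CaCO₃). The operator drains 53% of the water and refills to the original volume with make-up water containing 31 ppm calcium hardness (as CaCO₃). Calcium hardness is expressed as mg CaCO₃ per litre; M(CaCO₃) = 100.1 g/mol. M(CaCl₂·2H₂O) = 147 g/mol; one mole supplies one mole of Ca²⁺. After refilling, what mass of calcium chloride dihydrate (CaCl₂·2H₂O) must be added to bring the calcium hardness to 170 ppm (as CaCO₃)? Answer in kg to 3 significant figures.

5.65 kg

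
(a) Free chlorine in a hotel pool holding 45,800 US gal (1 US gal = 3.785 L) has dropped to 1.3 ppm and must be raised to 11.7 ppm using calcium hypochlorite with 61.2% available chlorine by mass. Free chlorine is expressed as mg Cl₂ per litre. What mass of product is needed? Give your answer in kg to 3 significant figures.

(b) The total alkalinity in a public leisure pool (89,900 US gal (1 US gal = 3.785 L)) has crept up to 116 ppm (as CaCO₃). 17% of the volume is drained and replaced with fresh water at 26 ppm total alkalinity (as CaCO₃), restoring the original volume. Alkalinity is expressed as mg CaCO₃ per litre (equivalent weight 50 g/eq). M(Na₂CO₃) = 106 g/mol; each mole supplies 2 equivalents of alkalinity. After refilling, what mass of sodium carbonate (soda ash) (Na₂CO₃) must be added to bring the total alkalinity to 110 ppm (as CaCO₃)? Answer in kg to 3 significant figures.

(a) 2.95 kg; (b) 3.35 kg

(a) Volume: 45,800 US gal × 3.785 L/gal = 173,353 L.
(a) Chlorine deficit: 11.7 − 1.3 = 10.4 ppm = 10.4 mg/L as Cl₂.
(a) Cl₂ equivalent needed: 10.4 mg/L × 173,353 L = 1,803,000 mg = 1803 g.
(a) Product at 61.2% available chlorine: 1803 / 0.612 = 2946 g.

(b) Volume: 89,900 US gal × 3.785 L/gal = 340,272 L.
(b) After draining 17% and refilling: 116 × 0.83 + 26 × 0.17 = 100.7 ppm.
(b) Deficit to target: 110 − 100.7 = 9.3 mg/L.
(b) As CaCO₃: 9.3 mg/L × 340,272 L = 3165 g; ÷ 50 g/eq ÷ 2 = 31.65 mol Na₂CO₃.
(b) Mass: 31.65 × 106 = 3354 g.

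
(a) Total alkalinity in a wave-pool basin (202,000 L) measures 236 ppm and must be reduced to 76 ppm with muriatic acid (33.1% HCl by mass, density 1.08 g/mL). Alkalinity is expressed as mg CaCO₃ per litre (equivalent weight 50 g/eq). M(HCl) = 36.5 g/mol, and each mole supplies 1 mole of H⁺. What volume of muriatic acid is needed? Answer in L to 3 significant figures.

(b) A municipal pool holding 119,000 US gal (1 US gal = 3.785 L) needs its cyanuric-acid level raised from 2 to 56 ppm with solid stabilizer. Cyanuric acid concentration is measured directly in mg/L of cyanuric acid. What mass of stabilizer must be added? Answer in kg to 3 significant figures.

(a) 66.0 L; (b) 24.3 kg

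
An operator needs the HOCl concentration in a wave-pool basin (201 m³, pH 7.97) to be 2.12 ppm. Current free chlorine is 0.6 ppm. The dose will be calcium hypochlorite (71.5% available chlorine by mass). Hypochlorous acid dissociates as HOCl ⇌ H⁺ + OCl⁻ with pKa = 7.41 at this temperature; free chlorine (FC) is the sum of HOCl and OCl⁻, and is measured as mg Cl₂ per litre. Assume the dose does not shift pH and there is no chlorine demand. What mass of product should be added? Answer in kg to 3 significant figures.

2.59 kg

Volume: 201 m³ = 201,000 L.
[OCl⁻]/[HOCl] = 10^(pH − pKa) = 10^(7.97 − 7.41) = 3.631; fraction as HOCl = 1/(1 + 3.631) = 0.2159.
Free chlorine required for 2.12 ppm HOCl: 2.12 / 0.2159 = 9.817 ppm.
FC to add: 9.817 − 0.6 = 9.217 mg/L as Cl₂.
Cl₂ equivalent: 9.217 mg/L × 201,000 L = 1853 g.
Product at 71.5% available Cl: 1853 / 0.715 = 2591 g.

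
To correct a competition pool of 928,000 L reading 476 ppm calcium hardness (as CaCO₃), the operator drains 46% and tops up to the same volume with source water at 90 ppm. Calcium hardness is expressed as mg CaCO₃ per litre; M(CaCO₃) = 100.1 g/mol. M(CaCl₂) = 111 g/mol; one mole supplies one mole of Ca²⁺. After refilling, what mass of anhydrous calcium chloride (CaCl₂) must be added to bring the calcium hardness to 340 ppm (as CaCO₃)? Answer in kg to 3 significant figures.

42.8 kg

After draining 46% and refilling: 476 × 0.54 + 90 × 0.46 = 298.44 ppm.
Deficit to target: 340 − 298.44 = 41.56 mg/L.
As CaCO₃: 41.56 mg/L × 928,000 L = 38,570 g; ÷ 100.1 = 385.3 mol Ca²⁺.
Mass: 385.3 × 111 = 42,770 g.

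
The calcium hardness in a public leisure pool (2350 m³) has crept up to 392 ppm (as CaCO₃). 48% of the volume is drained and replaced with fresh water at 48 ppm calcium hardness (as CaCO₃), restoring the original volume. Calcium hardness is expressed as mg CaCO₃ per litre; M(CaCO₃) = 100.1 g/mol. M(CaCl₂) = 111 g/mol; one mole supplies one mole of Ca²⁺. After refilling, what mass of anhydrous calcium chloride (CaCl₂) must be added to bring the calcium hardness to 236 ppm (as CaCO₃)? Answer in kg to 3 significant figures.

23.8 kg

Volume: 2350 m³ = 2,350,000 L.
After draining 48% and refilling: 392 × 0.52 + 48 × 0.48 = 226.88 ppm.
Deficit to target: 236 − 226.88 = 9.12 mg/L.
As CaCO₃: 9.12 mg/L × 2,350,000 L = 21,430 g; ÷ 100.1 = 214.1 mol Ca²⁺.
Mass: 214.1 × 111 = 23,770 g.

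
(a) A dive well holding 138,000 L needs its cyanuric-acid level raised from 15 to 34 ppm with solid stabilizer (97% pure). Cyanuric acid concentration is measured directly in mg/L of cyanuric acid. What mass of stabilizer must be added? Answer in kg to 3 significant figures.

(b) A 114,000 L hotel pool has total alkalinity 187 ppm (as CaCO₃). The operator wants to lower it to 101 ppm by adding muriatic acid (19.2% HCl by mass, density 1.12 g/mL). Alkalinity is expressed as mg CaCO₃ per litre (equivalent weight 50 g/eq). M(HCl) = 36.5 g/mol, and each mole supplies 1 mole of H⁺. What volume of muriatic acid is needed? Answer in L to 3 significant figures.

(a) CYA to add: (34 − 15) = 19 mg/L × 138,000 L = 2622 g cyanuric acid.
(a) At 97% purity: 2622 / 0.97 = 2703 g product.

(b) Alkalinity to neutralize: (187 − 101) = 86 mg/L as CaCO₃ × 114,000 L = 9804 g as CaCO₃.
(b) Equivalents of H⁺ required: 9804 ÷ 50 g/eq = 196.1 eq = 196.1 mol HCl.
(b) Mass of HCl: 196.1 × 36.5 = 7157 g.
(b) Mass of 19.2% solution: 7157 / 0.192 = 37,280 g.
(b) Volume: 37,280 g ÷ 1.12 g/mL = 33,280 mL.

(a) 2.70 kg; (b) 33.3 L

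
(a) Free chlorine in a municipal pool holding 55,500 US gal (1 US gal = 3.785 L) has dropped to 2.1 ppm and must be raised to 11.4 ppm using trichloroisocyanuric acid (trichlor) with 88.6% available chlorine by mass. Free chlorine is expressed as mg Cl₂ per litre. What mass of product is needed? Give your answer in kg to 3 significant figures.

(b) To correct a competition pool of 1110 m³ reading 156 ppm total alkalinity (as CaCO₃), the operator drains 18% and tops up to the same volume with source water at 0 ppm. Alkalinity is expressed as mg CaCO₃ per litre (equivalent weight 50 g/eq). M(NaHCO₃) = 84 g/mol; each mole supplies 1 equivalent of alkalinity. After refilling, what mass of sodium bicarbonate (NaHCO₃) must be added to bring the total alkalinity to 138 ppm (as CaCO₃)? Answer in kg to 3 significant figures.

(a) Volume: 55,500 US gal × 3.785 L/gal = 210,068 L.
(a) Chlorine deficit: 11.4 − 2.1 = 9.3 ppm = 9.3 mg/L as Cl₂.
(a) Cl₂ equivalent needed: 9.3 mg/L × 210,068 L = 1,954,000 mg = 1954 g.
(a) Product at 88.6% available chlorine: 1954 / 0.886 = 2205 g.

(b) Volume: 1110 m³ = 1,110,000 L.
(b) After draining 18% and refilling: 156 × 0.82 + 0 × 0.18 = 127.92 ppm.
(b) Deficit to target: 138 − 127.92 = 10.08 mg/L.
(b) As CaCO₃: 10.08 mg/L × 1,110,000 L = 11,190 g; ÷ 50 g/eq ÷ 1 = 223.8 mol NaHCO₃.
(b) Mass: 223.8 × 84 = 18,800 g.

(a) 2.20 kg; (b) 18.8 kg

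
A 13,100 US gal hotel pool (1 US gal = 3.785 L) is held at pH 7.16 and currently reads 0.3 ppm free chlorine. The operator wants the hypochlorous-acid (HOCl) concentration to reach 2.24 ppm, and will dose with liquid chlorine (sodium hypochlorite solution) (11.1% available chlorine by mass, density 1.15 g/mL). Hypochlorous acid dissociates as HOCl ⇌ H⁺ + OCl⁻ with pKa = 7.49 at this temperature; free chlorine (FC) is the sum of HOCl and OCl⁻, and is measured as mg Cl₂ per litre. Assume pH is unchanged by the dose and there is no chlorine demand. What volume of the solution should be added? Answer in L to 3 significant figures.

1.16 L

Volume: 13,100 US gal × 3.785 L/gal = 49,584 L.
[OCl⁻]/[HOCl] = 10^(pH − pKa) = 10^(7.16 − 7.49) = 0.4677; fraction as HOCl = 1/(1 + 0.4677) = 0.6813.
Free chlorine required for 2.24 ppm HOCl: 2.24 / 0.6813 = 3.288 ppm.
FC to add: 3.288 − 0.3 = 2.988 mg/L as Cl₂.
Cl₂ equivalent: 2.988 mg/L × 49,584 L = 148.1 g.
Product at 11.1% available Cl: 148.1 / 0.111 = 1335 g.
Volume: 1335 g ÷ 1.15 g/mL = 1161 mL.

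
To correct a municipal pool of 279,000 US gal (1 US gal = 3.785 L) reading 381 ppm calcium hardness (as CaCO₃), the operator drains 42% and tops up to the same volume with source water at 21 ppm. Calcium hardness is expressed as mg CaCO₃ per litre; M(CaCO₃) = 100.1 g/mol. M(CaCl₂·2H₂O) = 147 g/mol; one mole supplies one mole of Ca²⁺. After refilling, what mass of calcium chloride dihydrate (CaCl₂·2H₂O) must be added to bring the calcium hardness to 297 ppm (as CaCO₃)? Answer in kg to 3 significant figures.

Volume: 279,000 US gal × 3.785 L/gal = 1,056,015 L.
After draining 42% and refilling: 381 × 0.58 + 21 × 0.42 = 229.8 ppm.
Deficit to target: 297 − 229.8 = 67.2 mg/L.
As CaCO₃: 67.2 mg/L × 1,056,015 L = 70,960 g; ÷ 100.1 = 708.9 mol Ca²⁺.
Mass: 708.9 × 147 = 104,200 g.

104 kg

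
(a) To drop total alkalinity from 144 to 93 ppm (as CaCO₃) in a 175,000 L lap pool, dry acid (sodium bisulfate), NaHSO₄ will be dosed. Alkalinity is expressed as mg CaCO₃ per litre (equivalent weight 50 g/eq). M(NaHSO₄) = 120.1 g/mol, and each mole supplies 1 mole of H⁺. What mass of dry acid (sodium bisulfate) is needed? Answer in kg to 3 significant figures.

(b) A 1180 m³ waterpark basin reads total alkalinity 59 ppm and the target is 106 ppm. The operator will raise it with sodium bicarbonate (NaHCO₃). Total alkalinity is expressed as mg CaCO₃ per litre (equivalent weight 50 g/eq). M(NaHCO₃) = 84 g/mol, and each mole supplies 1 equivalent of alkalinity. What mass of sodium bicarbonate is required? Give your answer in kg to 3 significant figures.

(a) 21.4 kg; (b) 93.2 kg

(a) Alkalinity to neutralize: (144 − 93) = 51 mg/L as CaCO₃ × 175,000 L = 8925 g as CaCO₃.
(a) Equivalents of H⁺ required: 8925 ÷ 50 g/eq = 178.5 eq = 178.5 mol NaHSO₄.
(a) Mass of NaHSO₄: 178.5 × 120.1 = 21,440 g.

(b) Volume: 1180 m³ = 1,180,000 L.
(b) Alkalinity to add: (106 − 59) = 47 mg/L as CaCO₃ × 1,180,000 L = 55,460 g as CaCO₃.
(b) Equivalents: 55,460 g ÷ 50 g/eq = 1109 eq.
(b) NaHCO₃ supplies 1 eq per mole → 1109 mol.
(b) Mass: 1109 mol × 84 g/mol = 93,170 g.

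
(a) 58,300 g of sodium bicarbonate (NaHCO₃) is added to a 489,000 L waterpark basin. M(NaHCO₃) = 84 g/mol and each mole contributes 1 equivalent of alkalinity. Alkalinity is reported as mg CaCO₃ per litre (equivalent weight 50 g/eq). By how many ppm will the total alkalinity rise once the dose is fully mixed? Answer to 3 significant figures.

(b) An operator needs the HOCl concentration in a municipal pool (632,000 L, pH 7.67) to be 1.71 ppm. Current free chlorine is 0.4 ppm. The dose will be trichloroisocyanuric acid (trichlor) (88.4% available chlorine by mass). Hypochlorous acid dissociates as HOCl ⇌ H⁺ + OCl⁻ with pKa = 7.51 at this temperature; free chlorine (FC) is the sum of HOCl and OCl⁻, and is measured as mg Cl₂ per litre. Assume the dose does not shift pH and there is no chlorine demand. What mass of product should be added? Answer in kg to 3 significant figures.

(a) Moles of NaHCO₃: 58,300 g ÷ 84 g/mol = 694 mol → 694 eq of alkalinity.
(a) As CaCO₃: 694 eq × 50 g/eq = 34,700 g.
(a) Rise: 34,700 g / 489,000 L × 1000 = 70.97 mg/L.

(b) [OCl⁻]/[HOCl] = 10^(pH − pKa) = 10^(7.67 − 7.51) = 1.445; fraction as HOCl = 1/(1 + 1.445) = 0.4089.
(b) Free chlorine required for 1.71 ppm HOCl: 1.71 / 0.4089 = 4.182 ppm.
(b) FC to add: 4.182 − 0.4 = 3.782 mg/L as Cl₂.
(b) Cl₂ equivalent: 3.782 mg/L × 632,000 L = 2390 g.
(b) Product at 88.4% available Cl: 2390 / 0.884 = 2704 g.

(a) 71.0 ppm; (b) 2.70 kg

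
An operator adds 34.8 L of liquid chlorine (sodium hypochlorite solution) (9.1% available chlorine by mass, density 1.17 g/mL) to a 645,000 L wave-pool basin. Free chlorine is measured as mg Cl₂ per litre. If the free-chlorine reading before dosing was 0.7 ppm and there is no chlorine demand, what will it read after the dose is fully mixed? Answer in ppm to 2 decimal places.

Mass of solution: 34.8 L × 1000 mL/L × 1.17 g/mL = 40,720 g.
Available chlorine delivered: 40,720 g × 0.091 = 3705 g as Cl₂.
Concentration rise: 3705 g / 645,000 L = 5.744 mg/L = 5.74 ppm.
Final FC: 0.7 + 5.74 = 6.44 ppm.

6.44 ppm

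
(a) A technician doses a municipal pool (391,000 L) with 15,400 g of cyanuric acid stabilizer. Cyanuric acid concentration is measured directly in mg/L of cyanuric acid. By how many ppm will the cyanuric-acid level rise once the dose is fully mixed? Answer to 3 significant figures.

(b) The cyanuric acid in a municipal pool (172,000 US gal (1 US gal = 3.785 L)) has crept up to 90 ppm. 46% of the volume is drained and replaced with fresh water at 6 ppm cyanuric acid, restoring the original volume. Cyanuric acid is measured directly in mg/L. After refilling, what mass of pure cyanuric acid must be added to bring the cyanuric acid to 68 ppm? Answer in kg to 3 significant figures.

(a) 39.4 ppm; (b) 10.8 kg

(a) Rise: 15,400 g / 391,000 L × 1000 = 39.39 mg/L.

(b) Volume: 172,000 US gal × 3.785 L/gal = 651,020 L.
(b) After draining 46% and refilling: 90 × 0.54 + 6 × 0.46 = 51.36 ppm.
(b) Deficit to target: 68 − 51.36 = 16.64 mg/L.
(b) Mass: 16.64 mg/L × 651,020 L = 10,830 g cyanuric acid.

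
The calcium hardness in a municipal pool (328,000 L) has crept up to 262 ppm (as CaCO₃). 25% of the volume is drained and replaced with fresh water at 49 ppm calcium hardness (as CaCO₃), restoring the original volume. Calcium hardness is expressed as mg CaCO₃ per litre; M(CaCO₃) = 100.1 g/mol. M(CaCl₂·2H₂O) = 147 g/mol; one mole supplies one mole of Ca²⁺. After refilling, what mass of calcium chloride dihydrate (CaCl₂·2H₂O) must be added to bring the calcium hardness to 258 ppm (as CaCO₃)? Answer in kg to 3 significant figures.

23.7 kg

After draining 25% and refilling: 262 × 0.75 + 49 × 0.25 = 208.75 ppm.
Deficit to target: 258 − 208.75 = 49.25 mg/L.
As CaCO₃: 49.25 mg/L × 328,000 L = 16,150 g; ÷ 100.1 = 161.4 mol Ca²⁺.
Mass: 161.4 × 147 = 23,720 g.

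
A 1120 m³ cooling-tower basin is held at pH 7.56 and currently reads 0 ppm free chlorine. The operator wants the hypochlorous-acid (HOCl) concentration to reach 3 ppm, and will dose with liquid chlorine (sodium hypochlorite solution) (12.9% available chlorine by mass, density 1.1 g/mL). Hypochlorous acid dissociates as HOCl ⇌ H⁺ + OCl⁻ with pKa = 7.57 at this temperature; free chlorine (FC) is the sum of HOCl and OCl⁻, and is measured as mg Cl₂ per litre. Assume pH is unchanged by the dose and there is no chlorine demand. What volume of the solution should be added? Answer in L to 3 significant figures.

46.8 L

Volume: 1120 m³ = 1,120,000 L.
[OCl⁻]/[HOCl] = 10^(pH − pKa) = 10^(7.56 − 7.57) = 0.9772; fraction as HOCl = 1/(1 + 0.9772) = 0.5058.
Free chlorine required for 3 ppm HOCl: 3 / 0.5058 = 5.932 ppm.
FC to add: 5.932 − 0 = 5.932 mg/L as Cl₂.
Cl₂ equivalent: 5.932 mg/L × 1,120,000 L = 6644 g.
Product at 12.9% available Cl: 6644 / 0.129 = 51,500 g.
Volume: 51,500 g ÷ 1.1 g/mL = 46,820 mL.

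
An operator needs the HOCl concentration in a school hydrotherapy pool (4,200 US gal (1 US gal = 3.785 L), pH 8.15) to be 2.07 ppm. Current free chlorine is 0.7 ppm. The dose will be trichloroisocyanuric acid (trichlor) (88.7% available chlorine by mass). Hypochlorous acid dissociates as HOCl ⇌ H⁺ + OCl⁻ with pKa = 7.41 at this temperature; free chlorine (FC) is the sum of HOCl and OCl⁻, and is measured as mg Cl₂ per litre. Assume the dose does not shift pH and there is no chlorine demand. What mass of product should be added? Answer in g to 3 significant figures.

228 g

Volume: 4,200 US gal × 3.785 L/gal = 15,897 L.
[OCl⁻]/[HOCl] = 10^(pH − pKa) = 10^(8.15 − 7.41) = 5.495; fraction as HOCl = 1/(1 + 5.495) = 0.154.
Free chlorine required for 2.07 ppm HOCl: 2.07 / 0.154 = 13.45 ppm.
FC to add: 13.45 − 0.7 = 12.75 mg/L as Cl₂.
Cl₂ equivalent: 12.75 mg/L × 15,897 L = 202.6 g.
Product at 88.7% available Cl: 202.6 / 0.887 = 228.4 g.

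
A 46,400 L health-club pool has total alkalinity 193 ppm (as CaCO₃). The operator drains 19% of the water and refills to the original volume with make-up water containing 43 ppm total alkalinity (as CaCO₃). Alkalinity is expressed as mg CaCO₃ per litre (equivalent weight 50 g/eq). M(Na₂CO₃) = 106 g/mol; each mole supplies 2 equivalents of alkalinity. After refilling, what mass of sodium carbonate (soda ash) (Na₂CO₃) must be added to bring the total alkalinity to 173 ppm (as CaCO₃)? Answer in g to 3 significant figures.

After draining 19% and refilling: 193 × 0.81 + 43 × 0.19 = 164.5 ppm.
Deficit to target: 173 − 164.5 = 8.5 mg/L.
As CaCO₃: 8.5 mg/L × 46,400 L = 394.4 g; ÷ 50 g/eq ÷ 2 = 3.944 mol Na₂CO₃.
Mass: 3.944 × 106 = 418.1 g.

418 g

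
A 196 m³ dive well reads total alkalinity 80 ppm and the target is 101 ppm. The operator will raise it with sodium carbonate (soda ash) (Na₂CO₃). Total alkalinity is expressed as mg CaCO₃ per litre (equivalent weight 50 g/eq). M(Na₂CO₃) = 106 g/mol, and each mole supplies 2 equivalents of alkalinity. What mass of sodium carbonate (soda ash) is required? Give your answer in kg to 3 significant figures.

Volume: 196 m³ = 196,000 L.
Alkalinity to add: (101 − 80) = 21 mg/L as CaCO₃ × 196,000 L = 4116 g as CaCO₃.
Equivalents: 4116 g ÷ 50 g/eq = 82.32 eq.
Each mole of Na₂CO₃ supplies 2 eq, so 82.32 / 2 = 41.16 mol.
Mass: 41.16 mol × 106 g/mol = 4363 g.

4.36 kg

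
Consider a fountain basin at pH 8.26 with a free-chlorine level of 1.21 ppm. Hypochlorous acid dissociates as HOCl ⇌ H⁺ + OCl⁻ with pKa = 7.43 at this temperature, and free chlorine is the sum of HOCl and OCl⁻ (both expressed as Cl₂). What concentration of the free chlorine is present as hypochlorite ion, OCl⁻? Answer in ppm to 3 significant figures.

[OCl⁻]/[HOCl] = 10^(pH − pKa) = 10^(8.26 − 7.43) = 10^0.83 = 6.761.
Fraction as HOCl = 1 / (1 + 6.761) = 0.1289.
OCl⁻ = (1 − 0.1289) × 1.21 ppm = 1.054 ppm.

1.05 ppm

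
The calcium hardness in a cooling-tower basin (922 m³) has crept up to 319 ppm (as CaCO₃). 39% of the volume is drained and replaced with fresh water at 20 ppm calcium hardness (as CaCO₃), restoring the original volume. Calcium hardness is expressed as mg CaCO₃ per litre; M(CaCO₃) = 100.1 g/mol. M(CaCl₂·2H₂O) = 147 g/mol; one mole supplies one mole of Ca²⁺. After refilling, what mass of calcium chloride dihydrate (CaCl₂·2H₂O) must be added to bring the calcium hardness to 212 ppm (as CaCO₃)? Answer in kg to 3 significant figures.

13.0 kg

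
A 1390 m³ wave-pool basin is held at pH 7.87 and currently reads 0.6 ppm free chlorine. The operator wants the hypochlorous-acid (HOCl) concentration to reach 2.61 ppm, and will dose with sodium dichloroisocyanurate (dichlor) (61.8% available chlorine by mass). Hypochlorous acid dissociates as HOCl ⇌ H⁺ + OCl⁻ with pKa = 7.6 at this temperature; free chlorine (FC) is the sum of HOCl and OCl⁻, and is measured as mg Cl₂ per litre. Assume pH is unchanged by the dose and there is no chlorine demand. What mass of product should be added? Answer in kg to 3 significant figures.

15.5 kg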